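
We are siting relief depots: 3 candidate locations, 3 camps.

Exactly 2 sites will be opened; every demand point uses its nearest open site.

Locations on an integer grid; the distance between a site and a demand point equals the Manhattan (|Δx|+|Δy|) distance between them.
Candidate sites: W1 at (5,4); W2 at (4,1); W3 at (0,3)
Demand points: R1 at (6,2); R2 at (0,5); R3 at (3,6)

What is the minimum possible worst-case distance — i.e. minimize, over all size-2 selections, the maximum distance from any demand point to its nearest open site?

4

Open {W1, W3}.
  Farthest demand point is R3 at distance 4 (to W1); all others are ≤ 4.
With {W1, W2} the worst case is 6.
With {W2, W3} the worst case is 6.
No size-2 selection achieves below 4.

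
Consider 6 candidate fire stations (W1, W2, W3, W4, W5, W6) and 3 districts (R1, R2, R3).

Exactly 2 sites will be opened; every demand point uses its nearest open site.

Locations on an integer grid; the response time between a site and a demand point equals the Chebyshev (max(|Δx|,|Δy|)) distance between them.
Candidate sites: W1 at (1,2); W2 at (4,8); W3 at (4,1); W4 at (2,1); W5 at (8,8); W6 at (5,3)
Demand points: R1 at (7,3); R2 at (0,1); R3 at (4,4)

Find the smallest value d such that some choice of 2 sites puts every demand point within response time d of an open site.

2

Open {W1, W6}.
  Farthest demand point is R1 at response time 2 (to W6); all others are ≤ 2.
With {W4, W6} the worst case is 2.
With {W1, W3} the worst case is 3.
No size-2 selection achieves below 2.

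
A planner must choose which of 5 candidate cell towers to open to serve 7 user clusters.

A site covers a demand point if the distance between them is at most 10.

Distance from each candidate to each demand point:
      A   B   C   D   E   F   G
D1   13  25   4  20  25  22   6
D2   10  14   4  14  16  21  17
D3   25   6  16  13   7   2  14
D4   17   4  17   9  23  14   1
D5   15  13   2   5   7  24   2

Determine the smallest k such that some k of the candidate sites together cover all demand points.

Coverage sets (demand points within 10 of each site):
  D1: {C, G}
  D2: {A, C}
  D3: {B, E, F}
  D4: {B, D, G}
  D5: {C, D, E, G}
No 2 sites suffice: every size-2 union leaves at least one demand point uncovered.
But {D2, D3, D4} covers everything, so the minimum is 3.

3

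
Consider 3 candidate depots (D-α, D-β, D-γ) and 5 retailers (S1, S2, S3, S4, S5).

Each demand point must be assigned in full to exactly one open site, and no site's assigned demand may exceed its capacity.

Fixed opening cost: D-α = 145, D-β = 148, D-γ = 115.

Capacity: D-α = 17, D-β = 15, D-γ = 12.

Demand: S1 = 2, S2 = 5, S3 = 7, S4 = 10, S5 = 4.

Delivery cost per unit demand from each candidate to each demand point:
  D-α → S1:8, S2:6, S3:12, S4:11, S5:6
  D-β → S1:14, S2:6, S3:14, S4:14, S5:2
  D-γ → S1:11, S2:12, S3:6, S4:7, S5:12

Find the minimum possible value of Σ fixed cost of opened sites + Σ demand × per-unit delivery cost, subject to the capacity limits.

490

Open {D-α, D-γ}; cheapest assignment that respects the capacities:
  D-α (cap 17, load 16): S2, S3, S5 — cost 5×6 + 7×12 + 4×6 = 138
  D-γ (cap 12, load 12): S1, S4 — cost 2×11 + 10×7 = 92
  Shipping 230, fixed 260 → total 490.
  Any other capacity-feasible assignment to {D-α, D-γ} ships for at least 230.
Compare {D-α, D-β}: its best feasible assignment gives total 553.
Compare {D-α, D-β, D-γ}: its best feasible assignment gives total 614.
Every other set of open sites that can feasibly serve all demand totals ≥ 553 even under its best assignment. Minimum: 490.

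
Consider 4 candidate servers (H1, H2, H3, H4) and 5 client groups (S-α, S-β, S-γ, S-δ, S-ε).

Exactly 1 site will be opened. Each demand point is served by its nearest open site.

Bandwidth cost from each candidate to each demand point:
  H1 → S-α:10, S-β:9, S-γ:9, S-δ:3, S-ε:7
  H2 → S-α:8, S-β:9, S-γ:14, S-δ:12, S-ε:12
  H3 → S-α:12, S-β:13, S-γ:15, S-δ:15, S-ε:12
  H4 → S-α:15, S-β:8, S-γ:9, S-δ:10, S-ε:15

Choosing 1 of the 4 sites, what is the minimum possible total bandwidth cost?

Open {H1}.
  S-α→H1 10, S-β→H1 9, S-γ→H1 9, S-δ→H1 3, S-ε→H1 7  ⇒ total 38.
Compare {H2}: total 55.
Compare {H4}: total 57.
No size-1 selection does better; minimum is 38.

38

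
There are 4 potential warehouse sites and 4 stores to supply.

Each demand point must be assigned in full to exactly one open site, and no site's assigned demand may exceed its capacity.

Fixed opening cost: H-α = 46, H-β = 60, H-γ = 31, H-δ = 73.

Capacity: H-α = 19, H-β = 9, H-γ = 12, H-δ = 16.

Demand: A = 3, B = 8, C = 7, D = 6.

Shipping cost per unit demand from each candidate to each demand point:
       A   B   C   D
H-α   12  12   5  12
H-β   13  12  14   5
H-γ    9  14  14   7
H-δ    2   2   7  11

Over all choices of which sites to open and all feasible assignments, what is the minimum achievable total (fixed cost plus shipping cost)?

Open {H-γ, H-δ}; cheapest assignment that respects the capacities:
  H-γ (cap 12, load 9): A, D — cost 3×9 + 6×7 = 69
  H-δ (cap 16, load 15): B, C — cost 8×2 + 7×7 = 65
  Shipping 134, fixed 104 → total 238.
  Any other capacity-feasible assignment to {H-γ, H-δ} ships for at least 134.
Compare {H-α, H-δ}: its best feasible assignment gives total 248.
Compare {H-α, H-γ, H-δ}: its best feasible assignment gives total 249.
Every other set of open sites that can feasibly serve all demand totals ≥ 248 even under its best assignment. Minimum: 238.

238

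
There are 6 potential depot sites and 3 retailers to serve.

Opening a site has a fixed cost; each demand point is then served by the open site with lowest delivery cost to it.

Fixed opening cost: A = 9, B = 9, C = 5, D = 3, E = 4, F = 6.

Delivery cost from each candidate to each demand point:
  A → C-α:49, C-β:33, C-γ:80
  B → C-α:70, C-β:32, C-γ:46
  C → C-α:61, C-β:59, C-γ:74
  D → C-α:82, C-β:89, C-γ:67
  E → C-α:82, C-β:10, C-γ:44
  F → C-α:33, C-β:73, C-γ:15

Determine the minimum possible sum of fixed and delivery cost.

Open {E, F}: assign each demand point to its cheapest open site.
  C-α→F 33, C-β→E 10, C-γ→F 15
  delivery cost 58, fixed 10 → total 68.
Compare {D, E, F}: delivery cost 58 + fixed 13 = 71.
Compare {C, E, F}: delivery cost 58 + fixed 15 = 73.
Compare {C, D, E, F}: delivery cost 58 + fixed 18 = 76.
All other subsets cost ≥ 71. Minimum total cost: 68.

68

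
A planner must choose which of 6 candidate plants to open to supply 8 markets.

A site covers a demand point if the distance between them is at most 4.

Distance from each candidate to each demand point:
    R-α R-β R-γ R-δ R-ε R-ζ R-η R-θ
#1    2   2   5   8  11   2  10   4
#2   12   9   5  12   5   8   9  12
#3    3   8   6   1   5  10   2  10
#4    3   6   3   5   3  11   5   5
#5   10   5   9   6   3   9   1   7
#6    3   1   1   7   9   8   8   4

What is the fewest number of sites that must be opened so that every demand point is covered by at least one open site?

3

Coverage sets (demand points within 4 of each site):
  #1: {R-α, R-β, R-ζ, R-θ}
  #2: {}
  #3: {R-α, R-δ, R-η}
  #4: {R-α, R-γ, R-ε}
  #5: {R-ε, R-η}
  #6: {R-α, R-β, R-γ, R-θ}
No 2 sites suffice: every size-2 union leaves at least one demand point uncovered.
But {#1, #3, #4} covers everything, so the minimum is 3.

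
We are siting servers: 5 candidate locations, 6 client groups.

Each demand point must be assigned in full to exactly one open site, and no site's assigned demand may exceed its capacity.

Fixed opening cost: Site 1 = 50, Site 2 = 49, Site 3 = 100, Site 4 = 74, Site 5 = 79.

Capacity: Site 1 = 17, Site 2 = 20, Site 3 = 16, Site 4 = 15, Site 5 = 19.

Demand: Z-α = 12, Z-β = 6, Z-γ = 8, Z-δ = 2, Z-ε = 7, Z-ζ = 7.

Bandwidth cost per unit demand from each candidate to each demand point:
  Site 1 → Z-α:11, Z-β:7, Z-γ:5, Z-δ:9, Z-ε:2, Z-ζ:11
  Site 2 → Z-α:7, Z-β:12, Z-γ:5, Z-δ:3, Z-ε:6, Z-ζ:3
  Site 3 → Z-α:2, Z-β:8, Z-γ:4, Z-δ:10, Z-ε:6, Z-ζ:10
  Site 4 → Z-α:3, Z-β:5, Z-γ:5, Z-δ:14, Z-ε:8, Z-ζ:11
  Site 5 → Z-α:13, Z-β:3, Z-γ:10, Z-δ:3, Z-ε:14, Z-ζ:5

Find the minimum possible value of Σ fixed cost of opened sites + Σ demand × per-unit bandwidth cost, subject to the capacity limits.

332

Open {Site 1, Site 2, Site 4}; cheapest assignment that respects the capacities:
  Site 1 (cap 17, load 13): Z-β, Z-ε — cost 6×7 + 7×2 = 56
  Site 2 (cap 20, load 17): Z-γ, Z-δ, Z-ζ — cost 8×5 + 2×3 + 7×3 = 67
  Site 4 (cap 15, load 12): Z-α — cost 12×3 = 36
  Shipping 159, fixed 173 → total 332.
  Any other capacity-feasible assignment to {Site 1, Site 2, Site 4} ships for at least 159.
Compare {Site 1, Site 2, Site 3}: its best feasible assignment gives total 346.
Compare {Site 1, Site 4, Site 5}: its best feasible assignment gives total 352.
Every other set of open sites that can feasibly serve all demand totals ≥ 346 even under its best assignment. Minimum: 332.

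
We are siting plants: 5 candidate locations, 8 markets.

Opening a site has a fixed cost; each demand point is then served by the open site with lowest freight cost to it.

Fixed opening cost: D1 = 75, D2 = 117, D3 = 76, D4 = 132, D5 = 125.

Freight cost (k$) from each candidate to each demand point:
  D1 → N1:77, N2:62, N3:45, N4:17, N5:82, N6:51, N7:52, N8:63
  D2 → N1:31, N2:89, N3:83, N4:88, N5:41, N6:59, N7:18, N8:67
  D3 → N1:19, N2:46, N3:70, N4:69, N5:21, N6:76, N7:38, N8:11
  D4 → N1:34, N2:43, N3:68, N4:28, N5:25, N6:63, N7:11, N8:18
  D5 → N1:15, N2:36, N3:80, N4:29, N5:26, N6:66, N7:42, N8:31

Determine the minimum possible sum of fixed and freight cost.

399

Open {D1, D3}: assign each demand point to its cheapest open site.
  N1→D3 19, N2→D3 46, N3→D1 45, N4→D1 17, N5→D3 21, N6→D1 51, N7→D3 38, N8→D3 11
  freight cost 248, fixed 151 → total 399.
Compare {D4}: freight cost 290 + fixed 132 = 422.
Compare {D3}: freight cost 350 + fixed 76 = 426.
Compare {D5}: freight cost 325 + fixed 125 = 450.
All other subsets cost ≥ 422. Minimum total cost: 399.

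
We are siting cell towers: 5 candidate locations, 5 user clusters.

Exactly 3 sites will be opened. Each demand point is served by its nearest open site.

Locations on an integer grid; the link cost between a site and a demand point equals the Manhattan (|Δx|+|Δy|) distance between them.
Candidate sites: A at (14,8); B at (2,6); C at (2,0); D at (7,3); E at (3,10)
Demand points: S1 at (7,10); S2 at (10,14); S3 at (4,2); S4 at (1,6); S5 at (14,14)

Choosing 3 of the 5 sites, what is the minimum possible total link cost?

27

Open {A, B, E}.
  S1→E 4, S2→A 10, S3→B 6, S4→B 1, S5→A 6  ⇒ total 27.
Compare {A, B, D}: total 28.
Compare {A, B, C}: total 30.
No size-3 selection does better; minimum is 27.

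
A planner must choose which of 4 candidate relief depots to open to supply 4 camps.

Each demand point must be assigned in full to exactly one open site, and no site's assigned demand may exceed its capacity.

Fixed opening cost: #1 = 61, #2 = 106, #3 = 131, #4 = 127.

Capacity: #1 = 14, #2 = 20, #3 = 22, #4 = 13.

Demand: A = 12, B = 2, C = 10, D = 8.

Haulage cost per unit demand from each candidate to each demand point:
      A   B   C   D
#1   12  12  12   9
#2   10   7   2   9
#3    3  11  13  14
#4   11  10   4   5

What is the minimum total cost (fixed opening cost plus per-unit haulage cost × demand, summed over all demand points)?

379

Open {#2, #3}; cheapest assignment that respects the capacities:
  #2 (cap 20, load 20): B, C, D — cost 2×7 + 10×2 + 8×9 = 106
  #3 (cap 22, load 12): A — cost 12×3 = 36
  Shipping 142, fixed 237 → total 379.
  Any other capacity-feasible assignment to {#2, #3} ships for at least 142.
Compare {#1, #2}: its best feasible assignment gives total 417.
Compare {#1, #2, #3}: its best feasible assignment gives total 440.
Every other set of open sites that can feasibly serve all demand totals ≥ 417 even under its best assignment. Minimum: 379.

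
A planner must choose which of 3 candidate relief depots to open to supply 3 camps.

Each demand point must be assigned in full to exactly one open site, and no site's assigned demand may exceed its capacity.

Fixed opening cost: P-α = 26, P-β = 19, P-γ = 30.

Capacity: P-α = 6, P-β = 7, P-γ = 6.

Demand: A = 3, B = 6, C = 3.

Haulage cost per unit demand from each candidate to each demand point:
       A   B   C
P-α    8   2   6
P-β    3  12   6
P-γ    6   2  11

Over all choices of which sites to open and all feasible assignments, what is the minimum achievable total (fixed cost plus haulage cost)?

84

Open {P-α, P-β}; cheapest assignment that respects the capacities:
  P-α (cap 6, load 6): B — cost 6×2 = 12
  P-β (cap 7, load 6): A, C — cost 3×3 + 3×6 = 27
  Shipping 39, fixed 45 → total 84.
  Any other capacity-feasible assignment to {P-α, P-β} ships for at least 39.
Compare {P-β, P-γ}: its best feasible assignment gives total 88.
Compare {P-α, P-γ}: its best feasible assignment gives total 110.
Every other set of open sites that can feasibly serve all demand totals ≥ 88 even under its best assignment. Minimum: 84.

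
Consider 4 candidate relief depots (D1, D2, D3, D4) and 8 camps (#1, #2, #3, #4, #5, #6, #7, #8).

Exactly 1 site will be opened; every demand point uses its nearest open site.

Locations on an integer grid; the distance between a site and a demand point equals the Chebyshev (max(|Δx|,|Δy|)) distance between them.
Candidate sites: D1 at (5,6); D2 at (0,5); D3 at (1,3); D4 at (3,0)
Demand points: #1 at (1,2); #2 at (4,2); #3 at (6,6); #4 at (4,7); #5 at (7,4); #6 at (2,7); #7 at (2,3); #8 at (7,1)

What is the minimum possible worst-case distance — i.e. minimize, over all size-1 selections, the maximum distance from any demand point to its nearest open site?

Open {D1}.
  Farthest demand point is #8 at distance 5 (to D1); all others are ≤ 5.
With {D3} the worst case is 6.
With {D2} the worst case is 7.
No size-1 selection achieves below 5.

5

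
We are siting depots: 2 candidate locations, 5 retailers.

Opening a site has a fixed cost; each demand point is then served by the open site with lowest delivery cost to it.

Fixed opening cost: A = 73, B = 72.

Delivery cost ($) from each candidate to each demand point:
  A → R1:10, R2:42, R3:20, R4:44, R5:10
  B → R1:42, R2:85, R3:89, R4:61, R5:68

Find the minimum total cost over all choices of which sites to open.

199

Open {A}: assign each demand point to its cheapest open site.
  R1→A 10, R2→A 42, R3→A 20, R4→A 44, R5→A 10
  delivery cost 126, fixed 73 → total 199.
Compare {A, B}: delivery cost 126 + fixed 145 = 271.
Compare {B}: delivery cost 345 + fixed 72 = 417.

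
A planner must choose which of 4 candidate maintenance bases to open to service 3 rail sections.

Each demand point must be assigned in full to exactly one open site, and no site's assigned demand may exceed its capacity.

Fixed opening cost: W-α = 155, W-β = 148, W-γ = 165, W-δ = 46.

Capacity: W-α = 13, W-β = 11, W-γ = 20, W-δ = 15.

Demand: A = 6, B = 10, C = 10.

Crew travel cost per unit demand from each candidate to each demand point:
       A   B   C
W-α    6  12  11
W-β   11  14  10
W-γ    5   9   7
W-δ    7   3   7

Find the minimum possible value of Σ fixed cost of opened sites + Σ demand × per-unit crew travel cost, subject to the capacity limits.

341

Open {W-γ, W-δ}; cheapest assignment that respects the capacities:
  W-γ (cap 20, load 16): A, C — cost 6×5 + 10×7 = 100
  W-δ (cap 15, load 10): B — cost 10×3 = 30
  Shipping 130, fixed 211 → total 341.
  Any other capacity-feasible assignment to {W-γ, W-δ} ships for at least 130.
Compare {W-β, W-γ, W-δ}: its best feasible assignment gives total 489.
Compare {W-α, W-γ, W-δ}: its best feasible assignment gives total 496.
Every other set of open sites that can feasibly serve all demand totals ≥ 489 even under its best assignment. Minimum: 341.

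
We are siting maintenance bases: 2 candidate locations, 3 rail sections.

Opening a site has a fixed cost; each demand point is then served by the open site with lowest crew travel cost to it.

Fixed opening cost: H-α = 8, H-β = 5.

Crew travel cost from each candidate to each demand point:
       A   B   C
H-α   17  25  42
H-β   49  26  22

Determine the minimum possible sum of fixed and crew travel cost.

77

Open {H-α, H-β}: assign each demand point to its cheapest open site.
  A→H-α 17, B→H-α 25, C→H-β 22
  crew travel cost 64, fixed 13 → total 77.
Compare {H-α}: crew travel cost 84 + fixed 8 = 92.
Compare {H-β}: crew travel cost 97 + fixed 5 = 102.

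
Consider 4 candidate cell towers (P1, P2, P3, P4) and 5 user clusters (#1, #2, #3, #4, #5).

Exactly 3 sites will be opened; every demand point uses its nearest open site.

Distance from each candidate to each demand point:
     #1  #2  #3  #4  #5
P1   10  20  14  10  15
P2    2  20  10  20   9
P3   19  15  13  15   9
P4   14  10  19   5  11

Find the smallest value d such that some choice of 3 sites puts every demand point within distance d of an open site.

10

Open {P1, P2, P4}.
  Farthest demand point is #2 at distance 10 (to P4); all others are ≤ 10.
With {P2, P3, P4} the worst case is 10.
With {P1, P3, P4} the worst case is 13.
No size-3 selection achieves below 10.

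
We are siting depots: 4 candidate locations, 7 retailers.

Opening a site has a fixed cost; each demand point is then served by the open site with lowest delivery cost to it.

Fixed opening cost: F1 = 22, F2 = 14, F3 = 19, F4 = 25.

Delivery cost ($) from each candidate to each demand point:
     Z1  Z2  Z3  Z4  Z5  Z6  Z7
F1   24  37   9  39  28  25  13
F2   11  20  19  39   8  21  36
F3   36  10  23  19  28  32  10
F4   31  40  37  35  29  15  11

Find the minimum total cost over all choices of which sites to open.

131

Open {F2, F3}: assign each demand point to its cheapest open site.
  Z1→F2 11, Z2→F3 10, Z3→F2 19, Z4→F3 19, Z5→F2 8, Z6→F2 21, Z7→F3 10
  delivery cost 98, fixed 33 → total 131.
Compare {F1, F2, F3}: delivery cost 88 + fixed 55 = 143.
Compare {F2, F3, F4}: delivery cost 92 + fixed 58 = 150.
Compare {F1, F2}: delivery cost 121 + fixed 36 = 157.
All other subsets cost ≥ 143. Minimum total cost: 131.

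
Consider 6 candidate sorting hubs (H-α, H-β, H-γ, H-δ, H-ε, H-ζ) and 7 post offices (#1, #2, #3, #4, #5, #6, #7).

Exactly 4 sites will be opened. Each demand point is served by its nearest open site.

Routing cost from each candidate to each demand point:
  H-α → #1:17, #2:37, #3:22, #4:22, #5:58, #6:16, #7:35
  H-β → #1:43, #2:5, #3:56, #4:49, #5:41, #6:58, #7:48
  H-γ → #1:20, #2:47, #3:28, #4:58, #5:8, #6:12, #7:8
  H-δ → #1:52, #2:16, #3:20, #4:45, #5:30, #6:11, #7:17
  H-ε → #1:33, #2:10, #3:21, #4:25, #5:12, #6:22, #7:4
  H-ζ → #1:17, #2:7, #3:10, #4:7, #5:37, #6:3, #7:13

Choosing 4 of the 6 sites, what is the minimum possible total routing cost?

54

Open {H-β, H-γ, H-ε, H-ζ}.
  #1→H-ζ 17, #2→H-β 5, #3→H-ζ 10, #4→H-ζ 7, #5→H-γ 8, #6→H-ζ 3, #7→H-ε 4  ⇒ total 54.
Compare {H-α, H-γ, H-ε, H-ζ}: total 56.
Compare {H-γ, H-δ, H-ε, H-ζ}: total 56.
No size-4 selection does better; minimum is 54.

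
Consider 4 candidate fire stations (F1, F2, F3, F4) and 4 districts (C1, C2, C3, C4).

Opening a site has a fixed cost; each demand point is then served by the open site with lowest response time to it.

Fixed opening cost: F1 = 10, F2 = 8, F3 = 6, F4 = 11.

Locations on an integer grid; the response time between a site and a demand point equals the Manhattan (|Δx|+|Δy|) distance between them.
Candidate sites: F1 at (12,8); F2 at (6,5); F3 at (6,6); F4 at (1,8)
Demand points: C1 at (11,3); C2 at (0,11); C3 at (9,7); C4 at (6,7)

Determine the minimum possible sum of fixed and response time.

30

Open {F3}: assign each demand point to its cheapest open site.
  C1→F3 8, C2→F3 11, C3→F3 4, C4→F3 1
  response time 24, fixed 6 → total 30.
Compare {F2}: response time 26 + fixed 8 = 34.
Compare {F3, F4}: response time 17 + fixed 17 = 34.
Compare {F2, F3}: response time 23 + fixed 14 = 37.
All other subsets cost ≥ 34. Minimum total cost: 30.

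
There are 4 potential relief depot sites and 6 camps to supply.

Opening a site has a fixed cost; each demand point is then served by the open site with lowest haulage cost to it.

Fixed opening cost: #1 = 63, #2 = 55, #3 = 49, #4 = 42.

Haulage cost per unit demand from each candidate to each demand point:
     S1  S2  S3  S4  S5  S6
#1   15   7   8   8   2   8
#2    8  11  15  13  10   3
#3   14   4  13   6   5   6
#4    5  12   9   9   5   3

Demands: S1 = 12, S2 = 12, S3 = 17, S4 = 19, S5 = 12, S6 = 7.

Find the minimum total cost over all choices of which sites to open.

Open {#3, #4}: assign each demand point to its cheapest open site.
  S1→#4 12×5=60, S2→#3 12×4=48, S3→#4 17×9=153, S4→#3 19×6=114, S5→#3 12×5=60, S6→#4 7×3=21
  haulage cost 456, fixed 91 → total 547.
Compare {#1, #3, #4}: haulage cost 403 + fixed 154 = 557.
Compare {#1, #4}: haulage cost 477 + fixed 105 = 582.
Compare {#2, #3, #4}: haulage cost 456 + fixed 146 = 602.
All other subsets cost ≥ 557. Minimum total cost: 547.

547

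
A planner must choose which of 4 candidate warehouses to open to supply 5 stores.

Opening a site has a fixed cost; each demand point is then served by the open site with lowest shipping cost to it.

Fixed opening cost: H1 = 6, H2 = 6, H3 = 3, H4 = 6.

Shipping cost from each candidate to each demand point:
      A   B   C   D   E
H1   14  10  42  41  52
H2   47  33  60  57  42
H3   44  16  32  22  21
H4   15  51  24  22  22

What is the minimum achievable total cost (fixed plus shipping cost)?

104

Open {H1, H4}: assign each demand point to its cheapest open site.
  A→H1 14, B→H1 10, C→H4 24, D→H4 22, E→H4 22
  shipping cost 92, fixed 12 → total 104.
Compare {H1, H3, H4}: shipping cost 91 + fixed 15 = 106.
Compare {H3, H4}: shipping cost 98 + fixed 9 = 107.
Compare {H1, H3}: shipping cost 99 + fixed 9 = 108.
All other subsets cost ≥ 106. Minimum total cost: 104.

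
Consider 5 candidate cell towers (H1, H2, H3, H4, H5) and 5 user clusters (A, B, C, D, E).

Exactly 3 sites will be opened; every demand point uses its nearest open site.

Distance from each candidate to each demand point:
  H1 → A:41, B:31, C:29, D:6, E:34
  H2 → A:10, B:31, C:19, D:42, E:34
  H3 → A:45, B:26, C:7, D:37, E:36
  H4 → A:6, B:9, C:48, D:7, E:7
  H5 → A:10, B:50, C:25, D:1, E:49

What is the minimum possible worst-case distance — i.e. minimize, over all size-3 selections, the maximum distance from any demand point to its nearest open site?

Open {H1, H3, H4}.
  Farthest demand point is B at distance 9 (to H4); all others are ≤ 9.
With {H2, H3, H4} the worst case is 9.
With {H3, H4, H5} the worst case is 9.
No size-3 selection achieves below 9.

9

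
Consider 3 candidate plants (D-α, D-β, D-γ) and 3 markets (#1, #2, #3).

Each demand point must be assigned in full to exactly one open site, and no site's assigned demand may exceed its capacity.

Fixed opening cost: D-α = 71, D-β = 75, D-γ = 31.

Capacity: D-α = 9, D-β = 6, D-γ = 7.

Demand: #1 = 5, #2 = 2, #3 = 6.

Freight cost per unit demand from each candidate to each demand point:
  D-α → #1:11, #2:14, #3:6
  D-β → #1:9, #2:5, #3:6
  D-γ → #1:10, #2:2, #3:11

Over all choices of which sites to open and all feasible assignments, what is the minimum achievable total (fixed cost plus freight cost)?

Open {D-α, D-γ}; cheapest assignment that respects the capacities:
  D-α (cap 9, load 6): #3 — cost 6×6 = 36
  D-γ (cap 7, load 7): #1, #2 — cost 5×10 + 2×2 = 54
  Shipping 90, fixed 102 → total 192.
  Any other capacity-feasible assignment to {D-α, D-γ} ships for at least 90.
Compare {D-β, D-γ}: its best feasible assignment gives total 196.
Compare {D-α, D-β}: its best feasible assignment gives total 255.
Every other set of open sites that can feasibly serve all demand totals ≥ 196 even under its best assignment. Minimum: 192.

192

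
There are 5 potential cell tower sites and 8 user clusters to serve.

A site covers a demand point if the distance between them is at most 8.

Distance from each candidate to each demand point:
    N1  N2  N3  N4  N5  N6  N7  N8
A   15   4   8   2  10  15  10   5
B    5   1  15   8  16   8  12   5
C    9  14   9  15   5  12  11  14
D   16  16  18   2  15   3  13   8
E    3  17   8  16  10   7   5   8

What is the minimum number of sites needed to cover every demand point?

3

Coverage sets (demand points within 8 of each site):
  A: {N2, N3, N4, N8}
  B: {N1, N2, N4, N6, N8}
  C: {N5}
  D: {N4, N6, N8}
  E: {N1, N3, N6, N7, N8}
No 2 sites suffice: every size-2 union leaves at least one demand point uncovered.
But {A, C, E} covers everything, so the minimum is 3.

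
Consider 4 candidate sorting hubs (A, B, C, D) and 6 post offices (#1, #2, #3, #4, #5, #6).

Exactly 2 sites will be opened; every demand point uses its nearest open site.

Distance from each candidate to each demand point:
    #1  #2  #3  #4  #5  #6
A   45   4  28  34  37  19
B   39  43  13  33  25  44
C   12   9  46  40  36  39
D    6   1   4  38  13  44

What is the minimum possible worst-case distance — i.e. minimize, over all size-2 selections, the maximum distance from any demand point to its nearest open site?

Open {A, D}.
  Farthest demand point is #4 at distance 34 (to A); all others are ≤ 34.
With {A, C} the worst case is 36.
With {A, B} the worst case is 39.
No size-2 selection achieves below 34.

34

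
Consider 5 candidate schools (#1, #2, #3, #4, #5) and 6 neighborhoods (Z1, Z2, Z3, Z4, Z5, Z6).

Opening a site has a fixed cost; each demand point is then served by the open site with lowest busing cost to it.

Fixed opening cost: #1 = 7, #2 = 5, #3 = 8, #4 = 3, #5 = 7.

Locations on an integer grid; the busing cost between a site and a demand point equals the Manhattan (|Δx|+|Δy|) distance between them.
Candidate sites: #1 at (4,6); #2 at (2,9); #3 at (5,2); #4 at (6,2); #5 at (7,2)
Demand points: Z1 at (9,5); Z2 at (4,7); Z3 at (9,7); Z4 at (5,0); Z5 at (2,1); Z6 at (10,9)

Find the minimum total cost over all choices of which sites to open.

Open {#1, #4}: assign each demand point to its cheapest open site.
  Z1→#1 6, Z2→#1 1, Z3→#1 6, Z4→#4 3, Z5→#4 5, Z6→#1 9
  busing cost 30, fixed 10 → total 40.
Compare {#2, #4}: busing cost 34 + fixed 8 = 42.
Compare {#1}: busing cost 36 + fixed 7 = 43.
Compare {#4}: busing cost 40 + fixed 3 = 43.
All other subsets cost ≥ 42. Minimum total cost: 40.

40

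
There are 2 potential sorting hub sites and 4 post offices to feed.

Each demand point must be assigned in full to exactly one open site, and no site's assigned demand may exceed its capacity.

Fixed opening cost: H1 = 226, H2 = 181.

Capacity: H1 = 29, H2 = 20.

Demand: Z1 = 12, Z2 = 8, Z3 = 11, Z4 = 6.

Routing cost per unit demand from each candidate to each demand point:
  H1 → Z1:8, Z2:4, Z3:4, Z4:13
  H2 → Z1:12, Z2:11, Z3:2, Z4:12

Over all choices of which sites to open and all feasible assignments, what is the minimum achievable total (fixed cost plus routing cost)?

Open {H1, H2}; cheapest assignment that respects the capacities:
  H1 (cap 29, load 20): Z1, Z2 — cost 12×8 + 8×4 = 128
  H2 (cap 20, load 17): Z3, Z4 — cost 11×2 + 6×12 = 94
  Shipping 222, fixed 407 → total 629.
  Any other capacity-feasible assignment to {H1, H2} ships for at least 222.
Total demand is 37 and no other set of sites has combined capacity ≥ 37, so {H1, H2} is the only feasible choice of open sites. Minimum: 629.

629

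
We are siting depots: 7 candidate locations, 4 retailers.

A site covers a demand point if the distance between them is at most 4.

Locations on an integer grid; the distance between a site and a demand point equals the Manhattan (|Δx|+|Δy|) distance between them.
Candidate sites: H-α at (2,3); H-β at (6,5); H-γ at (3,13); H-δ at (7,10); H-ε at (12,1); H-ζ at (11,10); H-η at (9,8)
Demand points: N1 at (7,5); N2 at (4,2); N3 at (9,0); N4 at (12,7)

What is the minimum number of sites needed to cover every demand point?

4

Coverage sets (demand points within 4 of each site):
  H-α: {N2}
  H-β: {N1}
  H-γ: {}
  H-δ: {}
  H-ε: {N3}
  H-ζ: {N4}
  H-η: {N4}
No 3 sites suffice: every size-3 union leaves at least one demand point uncovered.
But {H-α, H-β, H-ε, H-ζ} covers everything, so the minimum is 4.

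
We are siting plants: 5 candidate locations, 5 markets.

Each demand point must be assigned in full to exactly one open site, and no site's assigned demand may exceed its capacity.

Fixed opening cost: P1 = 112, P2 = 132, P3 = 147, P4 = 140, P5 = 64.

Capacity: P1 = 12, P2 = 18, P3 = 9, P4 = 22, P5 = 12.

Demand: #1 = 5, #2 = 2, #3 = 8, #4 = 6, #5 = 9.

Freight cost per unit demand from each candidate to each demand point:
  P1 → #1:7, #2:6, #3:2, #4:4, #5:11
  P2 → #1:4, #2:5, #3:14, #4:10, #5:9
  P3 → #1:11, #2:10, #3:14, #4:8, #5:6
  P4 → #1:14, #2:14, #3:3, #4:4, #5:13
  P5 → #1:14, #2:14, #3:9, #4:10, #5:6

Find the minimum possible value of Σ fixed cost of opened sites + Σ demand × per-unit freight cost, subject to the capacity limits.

404

Open {P4, P5}; cheapest assignment that respects the capacities:
  P4 (cap 22, load 21): #1, #2, #3, #4 — cost 5×14 + 2×14 + 8×3 + 6×4 = 146
  P5 (cap 12, load 9): #5 — cost 9×6 = 54
  Shipping 200, fixed 204 → total 404.
  Any other capacity-feasible assignment to {P4, P5} ships for at least 200.
Compare {P2, P4}: its best feasible assignment gives total 431.
Compare {P1, P4, P5}: its best feasible assignment gives total 465.
Every other set of open sites that can feasibly serve all demand totals ≥ 431 even under its best assignment. Minimum: 404.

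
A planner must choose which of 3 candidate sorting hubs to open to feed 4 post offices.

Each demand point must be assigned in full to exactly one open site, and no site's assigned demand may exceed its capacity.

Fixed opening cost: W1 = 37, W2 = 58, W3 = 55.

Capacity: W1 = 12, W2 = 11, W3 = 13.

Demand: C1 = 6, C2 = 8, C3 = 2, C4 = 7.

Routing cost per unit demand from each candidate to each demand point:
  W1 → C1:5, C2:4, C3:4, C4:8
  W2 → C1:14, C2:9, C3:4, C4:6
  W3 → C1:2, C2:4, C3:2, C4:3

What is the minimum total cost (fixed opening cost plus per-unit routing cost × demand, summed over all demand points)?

165

Open {W1, W3}; cheapest assignment that respects the capacities:
  W1 (cap 12, load 10): C2, C3 — cost 8×4 + 2×4 = 40
  W3 (cap 13, load 13): C1, C4 — cost 6×2 + 7×3 = 33
  Shipping 73, fixed 92 → total 165.
  Any other capacity-feasible assignment to {W1, W3} ships for at least 73.
Compare {W1, W2, W3}: its best feasible assignment gives total 223.
Compare {W2, W3}: its best feasible assignment gives total 226.
Every other set of open sites that can feasibly serve all demand totals ≥ 223 even under its best assignment. Minimum: 165.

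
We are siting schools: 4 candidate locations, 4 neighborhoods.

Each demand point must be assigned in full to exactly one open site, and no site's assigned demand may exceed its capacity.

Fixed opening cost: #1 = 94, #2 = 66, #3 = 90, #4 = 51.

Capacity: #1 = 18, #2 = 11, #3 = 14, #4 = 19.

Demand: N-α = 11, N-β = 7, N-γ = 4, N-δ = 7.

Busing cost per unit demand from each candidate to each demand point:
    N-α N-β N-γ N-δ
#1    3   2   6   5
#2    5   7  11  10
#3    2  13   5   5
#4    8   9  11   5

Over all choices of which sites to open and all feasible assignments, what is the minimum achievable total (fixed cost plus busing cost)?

271

Open {#1, #4}; cheapest assignment that respects the capacities:
  #1 (cap 18, load 18): N-α, N-β — cost 11×3 + 7×2 = 47
  #4 (cap 19, load 11): N-γ, N-δ — cost 4×11 + 7×5 = 79
  Shipping 126, fixed 145 → total 271.
  Any other capacity-feasible assignment to {#1, #4} ships for at least 126.
Compare {#1, #3}: its best feasible assignment gives total 279.
Compare {#1, #2}: its best feasible assignment gives total 288.
Every other set of open sites that can feasibly serve all demand totals ≥ 279 even under its best assignment. Minimum: 271.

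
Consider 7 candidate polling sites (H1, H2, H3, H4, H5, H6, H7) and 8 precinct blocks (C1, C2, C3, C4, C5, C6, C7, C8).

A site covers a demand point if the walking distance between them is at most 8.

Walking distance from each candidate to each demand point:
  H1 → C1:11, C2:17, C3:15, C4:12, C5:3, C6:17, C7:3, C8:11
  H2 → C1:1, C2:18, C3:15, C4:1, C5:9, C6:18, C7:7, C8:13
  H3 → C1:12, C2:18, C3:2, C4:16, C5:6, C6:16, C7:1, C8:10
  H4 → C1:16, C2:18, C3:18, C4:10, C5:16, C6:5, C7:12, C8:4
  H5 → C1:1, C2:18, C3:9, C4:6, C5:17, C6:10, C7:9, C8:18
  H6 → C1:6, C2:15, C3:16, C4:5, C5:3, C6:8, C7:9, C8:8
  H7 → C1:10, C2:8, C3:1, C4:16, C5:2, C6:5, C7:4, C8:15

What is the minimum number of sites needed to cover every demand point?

2

Coverage sets (demand points within 8 of each site):
  H1: {C5, C7}
  H2: {C1, C4, C7}
  H3: {C3, C5, C7}
  H4: {C6, C8}
  H5: {C1, C4}
  H6: {C1, C4, C5, C6, C8}
  H7: {C2, C3, C5, C6, C7}
No single site covers all 8 demand points.
But {H6, H7} covers everything, so the minimum is 2.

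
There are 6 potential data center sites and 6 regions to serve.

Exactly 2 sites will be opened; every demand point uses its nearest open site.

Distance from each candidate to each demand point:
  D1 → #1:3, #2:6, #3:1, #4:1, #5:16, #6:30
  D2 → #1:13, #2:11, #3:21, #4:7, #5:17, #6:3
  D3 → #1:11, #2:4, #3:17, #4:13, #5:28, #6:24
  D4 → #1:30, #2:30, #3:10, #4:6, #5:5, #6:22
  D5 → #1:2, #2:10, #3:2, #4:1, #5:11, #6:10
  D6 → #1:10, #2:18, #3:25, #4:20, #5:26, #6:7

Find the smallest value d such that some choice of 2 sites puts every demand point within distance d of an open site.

10

Open {D4, D5}.
  Farthest demand point is #2 at distance 10 (to D5); all others are ≤ 10.
With {D1, D5} the worst case is 11.
With {D2, D5} the worst case is 11.
No size-2 selection achieves below 10.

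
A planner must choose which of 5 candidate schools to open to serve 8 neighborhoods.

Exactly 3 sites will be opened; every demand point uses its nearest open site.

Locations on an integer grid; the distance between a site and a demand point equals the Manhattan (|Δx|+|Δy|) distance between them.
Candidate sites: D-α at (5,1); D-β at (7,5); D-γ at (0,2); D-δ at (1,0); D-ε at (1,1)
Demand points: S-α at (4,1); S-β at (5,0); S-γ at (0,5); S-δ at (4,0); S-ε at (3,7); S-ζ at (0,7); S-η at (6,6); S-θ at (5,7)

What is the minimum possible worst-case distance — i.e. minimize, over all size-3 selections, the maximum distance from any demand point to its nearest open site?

Open {D-α, D-β, D-γ}.
  Farthest demand point is S-ε at distance 6 (to D-β); all others are ≤ 6.
With {D-β, D-γ, D-δ} the worst case is 6.
With {D-β, D-γ, D-ε} the worst case is 6.
No size-3 selection achieves below 6.

6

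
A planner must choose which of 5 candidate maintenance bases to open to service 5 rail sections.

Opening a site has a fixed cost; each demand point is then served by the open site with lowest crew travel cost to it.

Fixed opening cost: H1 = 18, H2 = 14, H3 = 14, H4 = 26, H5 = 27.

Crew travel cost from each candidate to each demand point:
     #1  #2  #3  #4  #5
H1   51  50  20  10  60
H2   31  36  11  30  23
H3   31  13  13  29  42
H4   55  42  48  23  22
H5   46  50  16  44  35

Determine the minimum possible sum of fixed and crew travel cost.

134

Open {H1, H2, H3}: assign each demand point to its cheapest open site.
  #1→H2 31, #2→H3 13, #3→H2 11, #4→H1 10, #5→H2 23
  crew travel cost 88, fixed 46 → total 134.
Compare {H2, H3}: crew travel cost 107 + fixed 28 = 135.
Compare {H1, H3}: crew travel cost 109 + fixed 32 = 141.
Compare {H3}: crew travel cost 128 + fixed 14 = 142.
All other subsets cost ≥ 135. Minimum total cost: 134.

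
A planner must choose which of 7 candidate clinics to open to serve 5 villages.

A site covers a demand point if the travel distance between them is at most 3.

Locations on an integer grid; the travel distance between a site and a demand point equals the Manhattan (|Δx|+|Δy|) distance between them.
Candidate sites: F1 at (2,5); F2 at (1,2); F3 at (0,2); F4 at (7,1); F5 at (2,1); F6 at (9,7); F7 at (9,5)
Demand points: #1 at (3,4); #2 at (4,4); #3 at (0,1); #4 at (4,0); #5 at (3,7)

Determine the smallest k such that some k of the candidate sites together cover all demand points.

2

Coverage sets (demand points within 3 of each site):
  F1: {#1, #2, #5}
  F2: {#3}
  F3: {#3}
  F4: {}
  F5: {#3, #4}
  F6: {}
  F7: {}
No single site covers all 5 demand points.
But {F1, F5} covers everything, so the minimum is 2.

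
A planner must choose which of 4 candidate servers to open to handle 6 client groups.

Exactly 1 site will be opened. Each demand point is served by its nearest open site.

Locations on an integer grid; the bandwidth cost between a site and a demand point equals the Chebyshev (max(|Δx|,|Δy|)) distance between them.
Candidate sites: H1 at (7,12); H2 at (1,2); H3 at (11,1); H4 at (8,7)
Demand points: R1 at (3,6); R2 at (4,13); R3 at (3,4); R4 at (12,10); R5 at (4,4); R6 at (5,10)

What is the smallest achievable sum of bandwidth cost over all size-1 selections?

Open {H4}.
  R1→H4 5, R2→H4 6, R3→H4 5, R4→H4 4, R5→H4 4, R6→H4 3  ⇒ total 27.
Compare {H1}: total 32.
Compare {H2}: total 39.
No size-1 selection does better; minimum is 27.

27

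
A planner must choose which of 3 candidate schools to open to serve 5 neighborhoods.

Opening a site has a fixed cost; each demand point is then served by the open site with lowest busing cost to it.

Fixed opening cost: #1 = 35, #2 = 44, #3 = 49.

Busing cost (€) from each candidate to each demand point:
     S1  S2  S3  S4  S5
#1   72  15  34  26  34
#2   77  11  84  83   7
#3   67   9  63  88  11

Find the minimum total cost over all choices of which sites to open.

216

Open {#1}: assign each demand point to its cheapest open site.
  S1→#1 72, S2→#1 15, S3→#1 34, S4→#1 26, S5→#1 34
  busing cost 181, fixed 35 → total 216.
Compare {#1, #2}: busing cost 150 + fixed 79 = 229.
Compare {#1, #3}: busing cost 147 + fixed 84 = 231.
Compare {#1, #2, #3}: busing cost 143 + fixed 128 = 271.
All other subsets cost ≥ 229. Minimum total cost: 216.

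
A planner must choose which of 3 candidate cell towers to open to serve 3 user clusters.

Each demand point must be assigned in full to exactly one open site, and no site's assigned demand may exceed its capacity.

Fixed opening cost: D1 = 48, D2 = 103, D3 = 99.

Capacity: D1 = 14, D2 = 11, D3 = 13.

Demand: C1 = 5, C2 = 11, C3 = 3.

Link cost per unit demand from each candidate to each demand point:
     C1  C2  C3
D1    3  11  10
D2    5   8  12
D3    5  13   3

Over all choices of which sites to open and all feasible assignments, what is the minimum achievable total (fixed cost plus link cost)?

284

Open {D1, D2}; cheapest assignment that respects the capacities:
  D1 (cap 14, load 8): C1, C3 — cost 5×3 + 3×10 = 45
  D2 (cap 11, load 11): C2 — cost 11×8 = 88
  Shipping 133, fixed 151 → total 284.
  Any other capacity-feasible assignment to {D1, D2} ships for at least 133.
Compare {D1, D3}: its best feasible assignment gives total 302.
Compare {D2, D3}: its best feasible assignment gives total 324.
Every other set of open sites that can feasibly serve all demand totals ≥ 302 even under its best assignment. Minimum: 284.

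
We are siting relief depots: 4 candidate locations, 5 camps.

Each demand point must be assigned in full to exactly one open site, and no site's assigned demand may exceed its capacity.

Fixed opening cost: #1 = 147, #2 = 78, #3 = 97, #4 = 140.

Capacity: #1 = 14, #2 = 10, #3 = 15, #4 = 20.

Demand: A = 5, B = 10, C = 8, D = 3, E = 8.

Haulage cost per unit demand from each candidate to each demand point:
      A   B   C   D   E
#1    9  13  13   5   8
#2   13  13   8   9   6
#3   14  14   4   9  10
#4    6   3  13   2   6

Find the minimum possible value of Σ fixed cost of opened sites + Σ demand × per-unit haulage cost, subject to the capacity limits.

461

Open {#2, #3, #4}; cheapest assignment that respects the capacities:
  #2 (cap 10, load 8): E — cost 8×6 = 48
  #3 (cap 15, load 8): C — cost 8×4 = 32
  #4 (cap 20, load 18): A, B, D — cost 5×6 + 10×3 + 3×2 = 66
  Shipping 146, fixed 315 → total 461.
  Any other capacity-feasible assignment to {#2, #3, #4} ships for at least 146.
Compare {#1, #3, #4}: its best feasible assignment gives total 546.
Compare {#1, #2, #4}: its best feasible assignment gives total 559.
Every other set of open sites that can feasibly serve all demand totals ≥ 546 even under its best assignment. Minimum: 461.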